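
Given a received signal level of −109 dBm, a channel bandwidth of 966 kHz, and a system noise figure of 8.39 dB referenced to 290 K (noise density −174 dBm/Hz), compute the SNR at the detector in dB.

Noise floor: N = −174 + 10 log₁₀(B) + NF
10 log₁₀(9.66×10⁵) = 59.85 dB
N = −174 + 59.85 + 8.39 = −105.76 dBm
SNR = P_sig − N = −109 − (−105.76) = −3.24 dB → −3.2 dB

−3.2 dB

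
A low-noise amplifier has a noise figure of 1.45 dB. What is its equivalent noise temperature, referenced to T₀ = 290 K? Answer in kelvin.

115 K

F = 10^(1.45/10) = 1.39637
T_e = (F − 1)·T₀ = (1.39637 − 1) × 290 = 115 K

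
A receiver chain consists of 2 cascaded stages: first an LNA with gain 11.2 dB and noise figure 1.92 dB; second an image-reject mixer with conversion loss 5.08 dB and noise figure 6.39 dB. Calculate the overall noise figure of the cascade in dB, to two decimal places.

2.58 dB

Convert to linear (a loss of L dB is a gain of −L dB): F_i = 10^(NF_i/10), G_i = 10^(G_i,dB/10)
  Stage 1: F_1 = 10^(1.92/10) = 1.556, G_1 = 10^(11.2/10) = 13.18
  Stage 2: F_2 = 10^(6.39/10) = 4.355, G_2 = 10^(−5.08/10) = 0.3105
Friis cascade:
  F = 1.556 + (4.355 − 1)/13.18 = 1.810
NF = 10 log₁₀(1.810) = 2.58 dB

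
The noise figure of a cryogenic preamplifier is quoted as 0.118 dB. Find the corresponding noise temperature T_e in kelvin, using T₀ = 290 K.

F = 10^(0.118/10) = 1.02754
T_e = (F − 1)·T₀ = (1.02754 − 1) × 290 = 7.99 K

7.99 K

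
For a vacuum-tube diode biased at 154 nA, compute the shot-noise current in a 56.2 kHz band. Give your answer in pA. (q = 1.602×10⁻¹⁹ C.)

52.7 pA

I_n = √(2qI·B)
2qI·B = 2 × 1.602×10⁻¹⁹ × 1.54×10⁻⁷ × 5.62×10⁴ = 2.77×10⁻²¹ A²
I_n = √(2.77×10⁻²¹) = 5.27×10⁻¹¹ A = 52.7 pA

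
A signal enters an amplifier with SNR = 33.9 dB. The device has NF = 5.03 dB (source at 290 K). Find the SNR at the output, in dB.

By definition F = SNR_in/SNR_out, so in dB: SNR_out = SNR_in − NF
SNR_out = 33.9 − 5.03 = 28.87 dB

28.87 dB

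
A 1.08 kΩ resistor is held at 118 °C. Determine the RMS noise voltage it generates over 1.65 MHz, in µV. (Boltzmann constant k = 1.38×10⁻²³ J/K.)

T = 118 °C + 273.15 = 391.15 K
V_n = √(4kTRB)
4kTRB = 4 × 1.38×10⁻²³ × 391.15 × 1.08×10³ × 1.65×10⁶ = 3.85×10⁻¹¹ V²
V_n = √(3.85×10⁻¹¹) = 6.20×10⁻⁶ V = 6.20 µV

6.20 µV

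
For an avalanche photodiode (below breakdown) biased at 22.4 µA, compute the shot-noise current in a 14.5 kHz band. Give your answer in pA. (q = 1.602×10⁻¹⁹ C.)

I_n = √(2qI·B)
2qI·B = 2 × 1.602×10⁻¹⁹ × 2.24×10⁻⁵ × 1.45×10⁴ = 1.04×10⁻¹⁹ A²
I_n = √(1.04×10⁻¹⁹) = 3.23×10⁻¹⁰ A = 323 pA

323 pA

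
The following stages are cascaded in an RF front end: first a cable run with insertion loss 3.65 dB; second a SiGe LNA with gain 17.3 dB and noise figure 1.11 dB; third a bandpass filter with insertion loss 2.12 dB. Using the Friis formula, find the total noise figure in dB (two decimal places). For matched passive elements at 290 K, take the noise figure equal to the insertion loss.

4.80 dB

Convert to linear (a loss of L dB is a gain of −L dB): F_i = 10^(NF_i/10), G_i = 10^(G_i,dB/10)
  Stage 1: F_1 = 10^(3.65/10) = 2.317, G_1 = 10^(−3.65/10) = 0.4315
  Stage 2: F_2 = 10^(1.11/10) = 1.291, G_2 = 10^(17.3/10) = 53.70
  Stage 3: F_3 = 10^(2.12/10) = 1.629, G_3 = 10^(−2.12/10) = 0.6138
Friis cascade:
  F = 2.317 + (1.291 − 1)/0.4315 + (1.629 − 1)/23.17 = 3.019
NF = 10 log₁₀(3.019) = 4.80 dB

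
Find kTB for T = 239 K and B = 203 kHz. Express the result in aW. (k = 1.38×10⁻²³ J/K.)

670 aW

P_n = kTB = 1.38×10⁻²³ × 239 × 2.03×10⁵ = 6.70×10⁻¹⁶ W = 670 aW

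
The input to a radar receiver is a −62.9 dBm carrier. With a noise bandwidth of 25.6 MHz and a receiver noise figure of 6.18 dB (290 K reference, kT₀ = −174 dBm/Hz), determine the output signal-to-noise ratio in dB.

30.8 dB

Noise floor: N = −174 + 10 log₁₀(B) + NF
10 log₁₀(2.56×10⁷) = 74.08 dB
N = −174 + 74.08 + 6.18 = −93.74 dBm
SNR = P_sig − N = −62.9 − (−93.74) = 30.84 dB → 30.8 dB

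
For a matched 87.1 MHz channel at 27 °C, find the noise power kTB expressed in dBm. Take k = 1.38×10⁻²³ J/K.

−94.4 dBm

T = 27 °C + 273.15 = 300.15 K
P_n = kTB = 1.38×10⁻²³ × 300.15 × 8.71×10⁷ = 3.61×10⁻¹³ W
In dBm: 10 log₁₀(3.61×10⁻¹³ / 10⁻³) = −94.4 dBm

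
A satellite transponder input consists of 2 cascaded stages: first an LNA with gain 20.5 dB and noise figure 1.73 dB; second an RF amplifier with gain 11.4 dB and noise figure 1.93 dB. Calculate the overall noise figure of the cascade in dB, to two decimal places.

1.74 dB

Convert to linear (a loss of L dB is a gain of −L dB): F_i = 10^(NF_i/10), G_i = 10^(G_i,dB/10)
  Stage 1: F_1 = 10^(1.73/10) = 1.489, G_1 = 10^(20.5/10) = 112.2
  Stage 2: F_2 = 10^(1.93/10) = 1.560, G_2 = 10^(11.4/10) = 13.80
Friis cascade:
  F = 1.489 + (1.560 − 1)/112.2 = 1.494
NF = 10 log₁₀(1.494) = 1.74 dB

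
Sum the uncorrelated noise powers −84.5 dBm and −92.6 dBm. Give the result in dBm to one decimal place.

Convert to linear, add, convert back:
P₁ = 3.55×10⁻¹² W, P₂ = 5.50×10⁻¹³ W
P_tot = 4.10×10⁻¹² W → 10 log₁₀(P_tot / 10⁻³) = −83.9 dBm

−83.9 dBm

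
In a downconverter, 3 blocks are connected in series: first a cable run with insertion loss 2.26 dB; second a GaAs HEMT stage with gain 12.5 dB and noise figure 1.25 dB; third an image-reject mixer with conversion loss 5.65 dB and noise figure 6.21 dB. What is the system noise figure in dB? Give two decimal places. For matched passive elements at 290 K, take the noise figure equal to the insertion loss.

Convert to linear (a loss of L dB is a gain of −L dB): F_i = 10^(NF_i/10), G_i = 10^(G_i,dB/10)
  Stage 1: F_1 = 10^(2.26/10) = 1.683, G_1 = 10^(−2.26/10) = 0.5943
  Stage 2: F_2 = 10^(1.25/10) = 1.334, G_2 = 10^(12.5/10) = 17.78
  Stage 3: F_3 = 10^(6.21/10) = 4.178, G_3 = 10^(−5.65/10) = 0.2723
Friis cascade:
  F = 1.683 + (1.334 − 1)/0.5943 + (4.178 − 1)/10.57 = 2.545
NF = 10 log₁₀(2.545) = 4.06 dB

4.06 dB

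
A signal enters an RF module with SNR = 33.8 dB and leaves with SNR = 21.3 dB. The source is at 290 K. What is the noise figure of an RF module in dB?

NF (dB) = SNR_in(dB) − SNR_out(dB) when the source is at T₀
NF = 33.8 − 21.3 = 12.5 dB

12.5 dB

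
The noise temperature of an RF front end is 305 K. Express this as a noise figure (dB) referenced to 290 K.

3.12 dB

F = 1 + T_e/T₀ = 1 + 305/290 = 2.05172
NF = 10 log₁₀(2.05172) = 3.12 dB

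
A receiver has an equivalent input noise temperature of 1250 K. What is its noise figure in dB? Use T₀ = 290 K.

7.25 dB

F = 1 + T_e/T₀ = 1 + 1250/290 = 5.31034
NF = 10 log₁₀(5.31034) = 7.25 dB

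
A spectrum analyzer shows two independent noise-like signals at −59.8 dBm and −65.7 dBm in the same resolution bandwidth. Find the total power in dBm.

−58.8 dBm

Convert to linear, add, convert back:
P₁ = 1.05×10⁻⁹ W, P₂ = 2.69×10⁻¹⁰ W
P_tot = 1.32×10⁻⁹ W → 10 log₁₀(P_tot / 10⁻³) = −58.8 dBm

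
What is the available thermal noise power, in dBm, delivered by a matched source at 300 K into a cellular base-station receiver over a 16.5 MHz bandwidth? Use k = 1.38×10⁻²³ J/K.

P_n = kTB = 1.38×10⁻²³ × 300 × 1.65×10⁷ = 6.83×10⁻¹⁴ W
In dBm: 10 log₁₀(6.83×10⁻¹⁴ / 10⁻³) = −101.7 dBm

−101.7 dBm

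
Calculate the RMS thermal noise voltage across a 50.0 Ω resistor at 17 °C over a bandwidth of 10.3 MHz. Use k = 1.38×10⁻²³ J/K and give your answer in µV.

2.87 µV

T = 17 °C + 273.15 = 290.15 K
V_n = √(4kTRB)
4kTRB = 4 × 1.38×10⁻²³ × 290.15 × 5.00×10¹ × 1.03×10⁷ = 8.25×10⁻¹² V²
V_n = √(8.25×10⁻¹²) = 2.87×10⁻⁶ V = 2.87 µV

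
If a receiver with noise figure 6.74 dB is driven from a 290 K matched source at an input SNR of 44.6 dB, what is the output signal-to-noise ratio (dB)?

37.86 dB

By definition F = SNR_in/SNR_out, so in dB: SNR_out = SNR_in − NF
SNR_out = 44.6 − 6.74 = 37.86 dB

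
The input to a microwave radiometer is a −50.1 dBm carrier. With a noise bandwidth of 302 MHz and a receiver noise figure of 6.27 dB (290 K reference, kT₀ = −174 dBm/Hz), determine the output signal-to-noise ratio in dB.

32.8 dB

Noise floor: N = −174 + 10 log₁₀(B) + NF
10 log₁₀(3.02×10⁸) = 84.8 dB
N = −174 + 84.8 + 6.27 = −82.93 dBm
SNR = P_sig − N = −50.1 − (−82.93) = 32.83 dB → 32.8 dB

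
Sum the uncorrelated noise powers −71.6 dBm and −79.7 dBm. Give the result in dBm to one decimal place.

Convert to linear, add, convert back:
P₁ = 6.92×10⁻¹¹ W, P₂ = 1.07×10⁻¹¹ W
P_tot = 7.99×10⁻¹¹ W → 10 log₁₀(P_tot / 10⁻³) = −71.0 dBm

−71.0 dBm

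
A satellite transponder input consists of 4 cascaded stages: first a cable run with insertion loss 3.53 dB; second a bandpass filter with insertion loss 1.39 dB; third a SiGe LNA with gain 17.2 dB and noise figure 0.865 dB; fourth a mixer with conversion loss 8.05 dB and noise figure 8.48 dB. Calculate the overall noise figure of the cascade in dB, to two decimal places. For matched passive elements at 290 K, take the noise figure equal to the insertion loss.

6.18 dB

Convert to linear (a loss of L dB is a gain of −L dB): F_i = 10^(NF_i/10), G_i = 10^(G_i,dB/10)
  Stage 1: F_1 = 10^(3.53/10) = 2.254, G_1 = 10^(−3.53/10) = 0.4436
  Stage 2: F_2 = 10^(1.39/10) = 1.377, G_2 = 10^(−1.39/10) = 0.7261
  Stage 3: F_3 = 10^(0.865/10) = 1.220, G_3 = 10^(17.2/10) = 52.48
  Stage 4: F_4 = 10^(8.48/10) = 7.047, G_4 = 10^(−8.05/10) = 0.1567
Friis cascade:
  F = 2.254 + (1.377 − 1)/0.4436 + (1.220 − 1)/0.3221 + (7.047 − 1)/16.90 = 4.146
NF = 10 log₁₀(4.146) = 6.18 dB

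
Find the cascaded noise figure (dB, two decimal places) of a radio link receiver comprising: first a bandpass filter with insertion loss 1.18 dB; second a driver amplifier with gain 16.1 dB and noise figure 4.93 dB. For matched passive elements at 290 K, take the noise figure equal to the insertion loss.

6.11 dB

Convert to linear (a loss of L dB is a gain of −L dB): F_i = 10^(NF_i/10), G_i = 10^(G_i,dB/10)
  Stage 1: F_1 = 10^(1.18/10) = 1.312, G_1 = 10^(−1.18/10) = 0.7621
  Stage 2: F_2 = 10^(4.93/10) = 3.112, G_2 = 10^(16.1/10) = 40.74
Friis cascade:
  F = 1.312 + (3.112 − 1)/0.7621 = 4.083
NF = 10 log₁₀(4.083) = 6.11 dB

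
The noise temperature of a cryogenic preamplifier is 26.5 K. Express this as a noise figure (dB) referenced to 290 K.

0.380 dB

F = 1 + T_e/T₀ = 1 + 26.5/290 = 1.09138
NF = 10 log₁₀(1.09138) = 0.380 dB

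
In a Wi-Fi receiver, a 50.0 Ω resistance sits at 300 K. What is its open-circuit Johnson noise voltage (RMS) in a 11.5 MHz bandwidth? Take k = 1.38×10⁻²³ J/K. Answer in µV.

3.09 µV

V_n = √(4kTRB)
4kTRB = 4 × 1.38×10⁻²³ × 300 × 5.00×10¹ × 1.15×10⁷ = 9.52×10⁻¹² V²
V_n = √(9.52×10⁻¹²) = 3.09×10⁻⁶ V = 3.09 µV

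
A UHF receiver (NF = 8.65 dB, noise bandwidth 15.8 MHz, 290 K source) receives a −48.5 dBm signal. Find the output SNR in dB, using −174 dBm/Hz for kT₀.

Noise floor: N = −174 + 10 log₁₀(B) + NF
10 log₁₀(1.58×10⁷) = 71.99 dB
N = −174 + 71.99 + 8.65 = −93.36 dBm
SNR = P_sig − N = −48.5 − (−93.36) = 44.86 dB → 44.9 dB

44.9 dB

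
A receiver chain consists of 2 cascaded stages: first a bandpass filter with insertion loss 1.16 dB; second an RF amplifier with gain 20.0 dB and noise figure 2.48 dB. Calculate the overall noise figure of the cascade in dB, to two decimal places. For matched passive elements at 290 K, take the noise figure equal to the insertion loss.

3.64 dB

Convert to linear (a loss of L dB is a gain of −L dB): F_i = 10^(NF_i/10), G_i = 10^(G_i,dB/10)
  Stage 1: F_1 = 10^(1.16/10) = 1.306, G_1 = 10^(−1.16/10) = 0.7656
  Stage 2: F_2 = 10^(2.48/10) = 1.770, G_2 = 10^(20.0/10) = 100.0
Friis cascade:
  F = 1.306 + (1.770 − 1)/0.7656 = 2.312
NF = 10 log₁₀(2.312) = 3.64 dB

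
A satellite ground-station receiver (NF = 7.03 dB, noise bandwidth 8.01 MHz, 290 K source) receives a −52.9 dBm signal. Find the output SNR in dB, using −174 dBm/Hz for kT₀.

Noise floor: N = −174 + 10 log₁₀(B) + NF
10 log₁₀(8.01×10⁶) = 69.04 dB
N = −174 + 69.04 + 7.03 = −97.93 dBm
SNR = P_sig − N = −52.9 − (−97.93) = 45.03 dB → 45.0 dB

45.0 dB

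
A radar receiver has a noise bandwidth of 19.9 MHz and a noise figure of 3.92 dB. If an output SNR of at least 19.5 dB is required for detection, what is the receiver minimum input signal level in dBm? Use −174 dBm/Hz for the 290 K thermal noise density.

−77.6 dBm

Sensitivity = −174 + 10 log₁₀(B) + NF + SNR_min
= −174 + 72.99 + 3.92 + 19.5
= −77.59 dBm → −77.6 dBm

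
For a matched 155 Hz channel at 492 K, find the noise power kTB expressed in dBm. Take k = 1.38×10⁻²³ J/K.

−149.8 dBm

P_n = kTB = 1.38×10⁻²³ × 492 × 1.55×10² = 1.05×10⁻¹⁸ W
In dBm: 10 log₁₀(1.05×10⁻¹⁸ / 10⁻³) = −149.8 dBm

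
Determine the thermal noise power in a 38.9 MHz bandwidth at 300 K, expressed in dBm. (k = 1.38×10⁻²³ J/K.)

P_n = kTB = 1.38×10⁻²³ × 300 × 3.89×10⁷ = 1.61×10⁻¹³ W
In dBm: 10 log₁₀(1.61×10⁻¹³ / 10⁻³) = −97.9 dBm

−97.9 dBm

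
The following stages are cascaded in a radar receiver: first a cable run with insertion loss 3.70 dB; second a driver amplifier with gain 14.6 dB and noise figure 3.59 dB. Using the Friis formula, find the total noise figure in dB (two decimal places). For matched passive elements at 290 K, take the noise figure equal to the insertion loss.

Convert to linear (a loss of L dB is a gain of −L dB): F_i = 10^(NF_i/10), G_i = 10^(G_i,dB/10)
  Stage 1: F_1 = 10^(3.70/10) = 2.344, G_1 = 10^(−3.70/10) = 0.4266
  Stage 2: F_2 = 10^(3.59/10) = 2.286, G_2 = 10^(14.6/10) = 28.84
Friis cascade:
  F = 2.344 + (2.286 − 1)/0.4266 = 5.358
NF = 10 log₁₀(5.358) = 7.29 dB

7.29 dB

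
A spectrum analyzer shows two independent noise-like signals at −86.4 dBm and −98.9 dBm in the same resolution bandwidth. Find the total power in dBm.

Convert to linear, add, convert back:
P₁ = 2.29×10⁻¹² W, P₂ = 1.29×10⁻¹³ W
P_tot = 2.42×10⁻¹² W → 10 log₁₀(P_tot / 10⁻³) = −86.2 dBm

−86.2 dBm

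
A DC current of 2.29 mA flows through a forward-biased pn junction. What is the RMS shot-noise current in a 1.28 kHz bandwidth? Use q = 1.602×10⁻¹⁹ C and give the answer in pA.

969 pA

I_n = √(2qI·B)
2qI·B = 2 × 1.602×10⁻¹⁹ × 2.29×10⁻³ × 1.28×10³ = 9.39×10⁻¹⁹ A²
I_n = √(9.39×10⁻¹⁹) = 9.69×10⁻¹⁰ A = 969 pA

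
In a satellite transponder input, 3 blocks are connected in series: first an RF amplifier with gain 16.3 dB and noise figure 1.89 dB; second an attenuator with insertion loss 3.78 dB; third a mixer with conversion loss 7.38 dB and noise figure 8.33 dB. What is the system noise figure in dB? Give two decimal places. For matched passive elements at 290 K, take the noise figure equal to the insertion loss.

Convert to linear (a loss of L dB is a gain of −L dB): F_i = 10^(NF_i/10), G_i = 10^(G_i,dB/10)
  Stage 1: F_1 = 10^(1.89/10) = 1.545, G_1 = 10^(16.3/10) = 42.66
  Stage 2: F_2 = 10^(3.78/10) = 2.388, G_2 = 10^(−3.78/10) = 0.4188
  Stage 3: F_3 = 10^(8.33/10) = 6.808, G_3 = 10^(−7.38/10) = 0.1828
Friis cascade:
  F = 1.545 + (2.388 − 1)/42.66 + (6.808 − 1)/17.86 = 1.903
NF = 10 log₁₀(1.903) = 2.79 dB

2.79 dB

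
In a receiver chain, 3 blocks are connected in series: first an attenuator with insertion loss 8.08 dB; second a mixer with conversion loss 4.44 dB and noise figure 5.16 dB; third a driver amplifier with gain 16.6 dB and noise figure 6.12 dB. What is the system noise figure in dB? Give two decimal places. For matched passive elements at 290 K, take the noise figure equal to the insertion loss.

18.83 dB

Convert to linear (a loss of L dB is a gain of −L dB): F_i = 10^(NF_i/10), G_i = 10^(G_i,dB/10)
  Stage 1: F_1 = 10^(8.08/10) = 6.427, G_1 = 10^(−8.08/10) = 0.1556
  Stage 2: F_2 = 10^(5.16/10) = 3.281, G_2 = 10^(−4.44/10) = 0.3597
  Stage 3: F_3 = 10^(6.12/10) = 4.093, G_3 = 10^(16.6/10) = 45.71
Friis cascade:
  F = 6.427 + (3.281 − 1)/0.1556 + (4.093 − 1)/0.05598 = 76.34
NF = 10 log₁₀(76.34) = 18.83 dB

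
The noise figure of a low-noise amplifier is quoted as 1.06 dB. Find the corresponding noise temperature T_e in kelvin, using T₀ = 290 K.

F = 10^(1.06/10) = 1.27644
T_e = (F − 1)·T₀ = (1.27644 − 1) × 290 = 80.2 K

80.2 K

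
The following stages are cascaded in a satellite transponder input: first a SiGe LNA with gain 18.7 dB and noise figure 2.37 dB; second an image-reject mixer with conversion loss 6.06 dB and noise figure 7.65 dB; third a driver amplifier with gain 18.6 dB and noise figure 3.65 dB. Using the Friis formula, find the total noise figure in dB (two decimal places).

Convert to linear (a loss of L dB is a gain of −L dB): F_i = 10^(NF_i/10), G_i = 10^(G_i,dB/10)
  Stage 1: F_1 = 10^(2.37/10) = 1.726, G_1 = 10^(18.7/10) = 74.13
  Stage 2: F_2 = 10^(7.65/10) = 5.821, G_2 = 10^(−6.06/10) = 0.2477
  Stage 3: F_3 = 10^(3.65/10) = 2.317, G_3 = 10^(18.6/10) = 72.44
Friis cascade:
  F = 1.726 + (5.821 − 1)/74.13 + (2.317 − 1)/18.37 = 1.863
NF = 10 log₁₀(1.863) = 2.70 dB

2.70 dB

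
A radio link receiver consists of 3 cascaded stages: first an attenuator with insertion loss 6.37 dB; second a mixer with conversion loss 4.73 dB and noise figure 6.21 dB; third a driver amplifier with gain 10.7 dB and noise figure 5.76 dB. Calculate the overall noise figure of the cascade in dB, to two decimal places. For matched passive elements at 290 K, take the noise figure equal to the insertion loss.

Convert to linear (a loss of L dB is a gain of −L dB): F_i = 10^(NF_i/10), G_i = 10^(G_i,dB/10)
  Stage 1: F_1 = 10^(6.37/10) = 4.335, G_1 = 10^(−6.37/10) = 0.2307
  Stage 2: F_2 = 10^(6.21/10) = 4.178, G_2 = 10^(−4.73/10) = 0.3365
  Stage 3: F_3 = 10^(5.76/10) = 3.767, G_3 = 10^(10.7/10) = 11.75
Friis cascade:
  F = 4.335 + (4.178 − 1)/0.2307 + (3.767 − 1)/0.07762 = 53.76
NF = 10 log₁₀(53.76) = 17.30 dB

17.30 dB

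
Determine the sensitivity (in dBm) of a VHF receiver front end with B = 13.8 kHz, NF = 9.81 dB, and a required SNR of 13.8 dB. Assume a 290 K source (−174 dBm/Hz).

Sensitivity = −174 + 10 log₁₀(B) + NF + SNR_min
= −174 + 41.4 + 9.81 + 13.8
= −108.99 dBm → −109.0 dBm

−109.0 dBm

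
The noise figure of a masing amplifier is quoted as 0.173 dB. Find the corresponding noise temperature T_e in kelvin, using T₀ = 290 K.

F = 10^(0.173/10) = 1.04064
T_e = (F − 1)·T₀ = (1.04064 − 1) × 290 = 11.8 K

11.8 K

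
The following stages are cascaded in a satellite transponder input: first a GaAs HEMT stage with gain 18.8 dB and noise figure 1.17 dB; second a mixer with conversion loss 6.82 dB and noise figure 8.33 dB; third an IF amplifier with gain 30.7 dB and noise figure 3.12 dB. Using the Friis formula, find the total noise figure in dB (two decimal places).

1.62 dB

Convert to linear (a loss of L dB is a gain of −L dB): F_i = 10^(NF_i/10), G_i = 10^(G_i,dB/10)
  Stage 1: F_1 = 10^(1.17/10) = 1.309, G_1 = 10^(18.8/10) = 75.86
  Stage 2: F_2 = 10^(8.33/10) = 6.808, G_2 = 10^(−6.82/10) = 0.2080
  Stage 3: F_3 = 10^(3.12/10) = 2.051, G_3 = 10^(30.7/10) = 1175
Friis cascade:
  F = 1.309 + (6.808 − 1)/75.86 + (2.051 − 1)/15.78 = 1.452
NF = 10 log₁₀(1.452) = 1.62 dB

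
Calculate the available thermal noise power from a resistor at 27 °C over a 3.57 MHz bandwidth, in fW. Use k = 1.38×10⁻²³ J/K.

T = 27 °C + 273.15 = 300.15 K
P_n = kTB = 1.38×10⁻²³ × 300.15 × 3.57×10⁶ = 1.48×10⁻¹⁴ W = 14.8 fW

14.8 fW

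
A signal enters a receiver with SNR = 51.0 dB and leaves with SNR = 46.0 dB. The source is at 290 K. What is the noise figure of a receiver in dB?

NF (dB) = SNR_in(dB) − SNR_out(dB) when the source is at T₀
NF = 51.0 − 46.0 = 5.0 dB

5.0 dB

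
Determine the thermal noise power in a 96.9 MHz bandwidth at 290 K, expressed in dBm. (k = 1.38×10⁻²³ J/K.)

P_n = kTB = 1.38×10⁻²³ × 290 × 9.69×10⁷ = 3.88×10⁻¹³ W
In dBm: 10 log₁₀(3.88×10⁻¹³ / 10⁻³) = −94.1 dBm

−94.1 dBm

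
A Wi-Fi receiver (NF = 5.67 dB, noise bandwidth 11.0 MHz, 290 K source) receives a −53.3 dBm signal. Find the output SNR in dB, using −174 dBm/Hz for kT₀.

44.6 dB

Noise floor: N = −174 + 10 log₁₀(B) + NF
10 log₁₀(1.10×10⁷) = 70.41 dB
N = −174 + 70.41 + 5.67 = −97.92 dBm
SNR = P_sig − N = −53.3 − (−97.92) = 44.62 dB → 44.6 dB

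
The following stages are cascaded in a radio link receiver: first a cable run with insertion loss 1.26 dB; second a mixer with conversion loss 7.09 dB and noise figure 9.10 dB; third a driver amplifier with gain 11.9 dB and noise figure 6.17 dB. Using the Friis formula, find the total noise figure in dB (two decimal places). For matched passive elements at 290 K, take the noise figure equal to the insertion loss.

15.10 dB

Convert to linear (a loss of L dB is a gain of −L dB): F_i = 10^(NF_i/10), G_i = 10^(G_i,dB/10)
  Stage 1: F_1 = 10^(1.26/10) = 1.337, G_1 = 10^(−1.26/10) = 0.7482
  Stage 2: F_2 = 10^(9.10/10) = 8.128, G_2 = 10^(−7.09/10) = 0.1954
  Stage 3: F_3 = 10^(6.17/10) = 4.140, G_3 = 10^(11.9/10) = 15.49
Friis cascade:
  F = 1.337 + (8.128 − 1)/0.7482 + (4.140 − 1)/0.1462 = 32.34
NF = 10 log₁₀(32.34) = 15.10 dB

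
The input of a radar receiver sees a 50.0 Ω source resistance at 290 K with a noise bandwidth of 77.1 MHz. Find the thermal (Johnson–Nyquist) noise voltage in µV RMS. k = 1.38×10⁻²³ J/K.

7.86 µV

V_n = √(4kTRB)
4kTRB = 4 × 1.38×10⁻²³ × 290 × 5.00×10¹ × 7.71×10⁷ = 6.17×10⁻¹¹ V²
V_n = √(6.17×10⁻¹¹) = 7.86×10⁻⁶ V = 7.86 µV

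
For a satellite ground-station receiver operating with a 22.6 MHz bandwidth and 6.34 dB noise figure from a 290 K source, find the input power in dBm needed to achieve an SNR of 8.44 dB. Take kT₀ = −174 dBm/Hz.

−85.7 dBm

Sensitivity = −174 + 10 log₁₀(B) + NF + SNR_min
= −174 + 73.54 + 6.34 + 8.44
= −85.68 dBm → −85.7 dBm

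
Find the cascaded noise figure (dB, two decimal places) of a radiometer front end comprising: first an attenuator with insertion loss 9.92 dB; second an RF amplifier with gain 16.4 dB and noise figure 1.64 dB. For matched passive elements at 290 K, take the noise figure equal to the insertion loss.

Convert to linear (a loss of L dB is a gain of −L dB): F_i = 10^(NF_i/10), G_i = 10^(G_i,dB/10)
  Stage 1: F_1 = 10^(9.92/10) = 9.817, G_1 = 10^(−9.92/10) = 0.1019
  Stage 2: F_2 = 10^(1.64/10) = 1.459, G_2 = 10^(16.4/10) = 43.65
Friis cascade:
  F = 9.817 + (1.459 − 1)/0.1019 = 14.32
NF = 10 log₁₀(14.32) = 11.56 dB

11.56 dB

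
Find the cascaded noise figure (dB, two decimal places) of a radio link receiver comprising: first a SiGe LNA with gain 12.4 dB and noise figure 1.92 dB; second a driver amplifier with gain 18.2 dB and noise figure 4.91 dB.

Convert to linear (a loss of L dB is a gain of −L dB): F_i = 10^(NF_i/10), G_i = 10^(G_i,dB/10)
  Stage 1: F_1 = 10^(1.92/10) = 1.556, G_1 = 10^(12.4/10) = 17.38
  Stage 2: F_2 = 10^(4.91/10) = 3.097, G_2 = 10^(18.2/10) = 66.07
Friis cascade:
  F = 1.556 + (3.097 − 1)/17.38 = 1.677
NF = 10 log₁₀(1.677) = 2.24 dB

2.24 dB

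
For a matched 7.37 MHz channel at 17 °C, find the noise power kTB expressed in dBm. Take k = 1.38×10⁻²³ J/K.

−105.3 dBm

T = 17 °C + 273.15 = 290.15 K
P_n = kTB = 1.38×10⁻²³ × 290.15 × 7.37×10⁶ = 2.95×10⁻¹⁴ W
In dBm: 10 log₁₀(2.95×10⁻¹⁴ / 10⁻³) = −105.3 dBm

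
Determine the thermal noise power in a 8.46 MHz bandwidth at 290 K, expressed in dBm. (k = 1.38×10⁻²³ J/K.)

P_n = kTB = 1.38×10⁻²³ × 290 × 8.46×10⁶ = 3.39×10⁻¹⁴ W
In dBm: 10 log₁₀(3.39×10⁻¹⁴ / 10⁻³) = −104.7 dBm

−104.7 dBm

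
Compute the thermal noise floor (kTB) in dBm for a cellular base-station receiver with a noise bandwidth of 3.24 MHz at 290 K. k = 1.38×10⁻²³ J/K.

P_n = kTB = 1.38×10⁻²³ × 290 × 3.24×10⁶ = 1.30×10⁻¹⁴ W
In dBm: 10 log₁₀(1.30×10⁻¹⁴ / 10⁻³) = −108.9 dBm

−108.9 dBm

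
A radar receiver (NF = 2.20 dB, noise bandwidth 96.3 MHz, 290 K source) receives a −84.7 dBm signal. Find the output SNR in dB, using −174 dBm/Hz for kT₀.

Noise floor: N = −174 + 10 log₁₀(B) + NF
10 log₁₀(9.63×10⁷) = 79.84 dB
N = −174 + 79.84 + 2.20 = −91.96 dBm
SNR = P_sig − N = −84.7 − (−91.96) = 7.26 dB → 7.3 dB

7.3 dB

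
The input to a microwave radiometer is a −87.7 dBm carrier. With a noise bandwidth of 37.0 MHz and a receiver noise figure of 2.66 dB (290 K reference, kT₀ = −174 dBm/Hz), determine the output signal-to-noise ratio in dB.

Noise floor: N = −174 + 10 log₁₀(B) + NF
10 log₁₀(3.70×10⁷) = 75.68 dB
N = −174 + 75.68 + 2.66 = −95.66 dBm
SNR = P_sig − N = −87.7 − (−95.66) = 7.96 dB → 8.0 dB

8.0 dB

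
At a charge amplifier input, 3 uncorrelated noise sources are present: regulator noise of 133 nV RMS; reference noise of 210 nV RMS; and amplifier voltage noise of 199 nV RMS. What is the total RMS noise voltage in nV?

Uncorrelated sources add in power (mean-square): V_tot = √(ΣV_i²)
V_tot = √[(1.33×10⁻⁷)² + (2.10×10⁻⁷)² + (1.99×10⁻⁷)²] = 3.18×10⁻⁷ V = 318 nV

318 nV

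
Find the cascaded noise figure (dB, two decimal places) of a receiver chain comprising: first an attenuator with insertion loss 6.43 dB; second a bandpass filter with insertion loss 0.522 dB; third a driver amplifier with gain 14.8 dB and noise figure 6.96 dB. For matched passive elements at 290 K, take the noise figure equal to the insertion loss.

Convert to linear (a loss of L dB is a gain of −L dB): F_i = 10^(NF_i/10), G_i = 10^(G_i,dB/10)
  Stage 1: F_1 = 10^(6.43/10) = 4.395, G_1 = 10^(−6.43/10) = 0.2275
  Stage 2: F_2 = 10^(0.522/10) = 1.128, G_2 = 10^(−0.522/10) = 0.8867
  Stage 3: F_3 = 10^(6.96/10) = 4.966, G_3 = 10^(14.8/10) = 30.20
Friis cascade:
  F = 4.395 + (1.128 − 1)/0.2275 + (4.966 − 1)/0.2017 = 24.62
NF = 10 log₁₀(24.62) = 13.91 dB

13.91 dB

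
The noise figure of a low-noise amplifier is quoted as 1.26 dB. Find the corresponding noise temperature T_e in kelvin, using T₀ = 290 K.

F = 10^(1.26/10) = 1.3366
T_e = (F − 1)·T₀ = (1.3366 − 1) × 290 = 97.6 K

97.6 K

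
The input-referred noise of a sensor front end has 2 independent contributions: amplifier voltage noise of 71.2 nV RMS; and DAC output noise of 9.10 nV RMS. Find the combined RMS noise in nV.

71.8 nV

Uncorrelated sources add in power (mean-square): V_tot = √(ΣV_i²)
V_tot = √[(7.12×10⁻⁸)² + (9.10×10⁻⁹)²] = 7.18×10⁻⁸ V = 71.8 nV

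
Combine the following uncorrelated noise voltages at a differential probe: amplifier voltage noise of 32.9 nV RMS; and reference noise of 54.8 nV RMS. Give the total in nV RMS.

63.9 nV

Uncorrelated sources add in power (mean-square): V_tot = √(ΣV_i²)
V_tot = √[(3.29×10⁻⁸)² + (5.48×10⁻⁸)²] = 6.39×10⁻⁸ V = 63.9 nV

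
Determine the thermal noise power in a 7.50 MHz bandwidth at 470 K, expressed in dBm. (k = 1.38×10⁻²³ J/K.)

−103.1 dBm

P_n = kTB = 1.38×10⁻²³ × 470 × 7.50×10⁶ = 4.86×10⁻¹⁴ W
In dBm: 10 log₁₀(4.86×10⁻¹⁴ / 10⁻³) = −103.1 dBm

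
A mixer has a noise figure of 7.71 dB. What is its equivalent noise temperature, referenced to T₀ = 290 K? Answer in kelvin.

F = 10^(7.71/10) = 5.90201
T_e = (F − 1)·T₀ = (5.90201 − 1) × 290 = 1422 K

1422 K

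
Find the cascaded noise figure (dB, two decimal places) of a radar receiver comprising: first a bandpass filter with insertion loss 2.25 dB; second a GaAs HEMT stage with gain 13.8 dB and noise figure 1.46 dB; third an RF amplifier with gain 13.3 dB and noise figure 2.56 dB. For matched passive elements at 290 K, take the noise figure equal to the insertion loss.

Convert to linear (a loss of L dB is a gain of −L dB): F_i = 10^(NF_i/10), G_i = 10^(G_i,dB/10)
  Stage 1: F_1 = 10^(2.25/10) = 1.679, G_1 = 10^(−2.25/10) = 0.5957
  Stage 2: F_2 = 10^(1.46/10) = 1.400, G_2 = 10^(13.8/10) = 23.99
  Stage 3: F_3 = 10^(2.56/10) = 1.803, G_3 = 10^(13.3/10) = 21.38
Friis cascade:
  F = 1.679 + (1.400 − 1)/0.5957 + (1.803 − 1)/14.29 = 2.406
NF = 10 log₁₀(2.406) = 3.81 dB

3.81 dB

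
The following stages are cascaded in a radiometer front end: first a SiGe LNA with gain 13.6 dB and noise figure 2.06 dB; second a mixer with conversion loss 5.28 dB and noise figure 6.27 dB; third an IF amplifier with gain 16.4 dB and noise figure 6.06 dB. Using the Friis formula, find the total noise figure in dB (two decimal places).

Convert to linear (a loss of L dB is a gain of −L dB): F_i = 10^(NF_i/10), G_i = 10^(G_i,dB/10)
  Stage 1: F_1 = 10^(2.06/10) = 1.607, G_1 = 10^(13.6/10) = 22.91
  Stage 2: F_2 = 10^(6.27/10) = 4.236, G_2 = 10^(−5.28/10) = 0.2965
  Stage 3: F_3 = 10^(6.06/10) = 4.036, G_3 = 10^(16.4/10) = 43.65
Friis cascade:
  F = 1.607 + (4.236 − 1)/22.91 + (4.036 − 1)/6.792 = 2.195
NF = 10 log₁₀(2.195) = 3.41 dB

3.41 dB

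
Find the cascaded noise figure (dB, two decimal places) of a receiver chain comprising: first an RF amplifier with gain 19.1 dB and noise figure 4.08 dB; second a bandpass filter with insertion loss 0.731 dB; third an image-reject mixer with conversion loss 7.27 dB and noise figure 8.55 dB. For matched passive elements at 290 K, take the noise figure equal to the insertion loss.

Convert to linear (a loss of L dB is a gain of −L dB): F_i = 10^(NF_i/10), G_i = 10^(G_i,dB/10)
  Stage 1: F_1 = 10^(4.08/10) = 2.559, G_1 = 10^(19.1/10) = 81.28
  Stage 2: F_2 = 10^(0.731/10) = 1.183, G_2 = 10^(−0.731/10) = 0.8451
  Stage 3: F_3 = 10^(8.55/10) = 7.161, G_3 = 10^(−7.27/10) = 0.1875
Friis cascade:
  F = 2.559 + (1.183 − 1)/81.28 + (7.161 − 1)/68.69 = 2.651
NF = 10 log₁₀(2.651) = 4.23 dB

4.23 dB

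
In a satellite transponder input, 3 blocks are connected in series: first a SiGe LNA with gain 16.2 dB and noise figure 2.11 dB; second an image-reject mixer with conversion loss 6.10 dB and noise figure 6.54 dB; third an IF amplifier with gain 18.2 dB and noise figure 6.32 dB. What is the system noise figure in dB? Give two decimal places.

3.08 dB

Convert to linear (a loss of L dB is a gain of −L dB): F_i = 10^(NF_i/10), G_i = 10^(G_i,dB/10)
  Stage 1: F_1 = 10^(2.11/10) = 1.626, G_1 = 10^(16.2/10) = 41.69
  Stage 2: F_2 = 10^(6.54/10) = 4.508, G_2 = 10^(−6.10/10) = 0.2455
  Stage 3: F_3 = 10^(6.32/10) = 4.285, G_3 = 10^(18.2/10) = 66.07
Friis cascade:
  F = 1.626 + (4.508 − 1)/41.69 + (4.285 − 1)/10.23 = 2.031
NF = 10 log₁₀(2.031) = 3.08 dB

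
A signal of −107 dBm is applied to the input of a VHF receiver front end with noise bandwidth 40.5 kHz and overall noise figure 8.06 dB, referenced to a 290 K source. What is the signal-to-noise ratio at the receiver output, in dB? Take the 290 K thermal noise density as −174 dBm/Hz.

Noise floor: N = −174 + 10 log₁₀(B) + NF
10 log₁₀(4.05×10⁴) = 46.07 dB
N = −174 + 46.07 + 8.06 = −119.87 dBm
SNR = P_sig − N = −107 − (−119.87) = 12.87 dB → 12.9 dB

12.9 dB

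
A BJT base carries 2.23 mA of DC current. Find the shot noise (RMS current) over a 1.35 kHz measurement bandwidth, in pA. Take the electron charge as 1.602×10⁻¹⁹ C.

982 pA

I_n = √(2qI·B)
2qI·B = 2 × 1.602×10⁻¹⁹ × 2.23×10⁻³ × 1.35×10³ = 9.65×10⁻¹⁹ A²
I_n = √(9.65×10⁻¹⁹) = 9.82×10⁻¹⁰ A = 982 pA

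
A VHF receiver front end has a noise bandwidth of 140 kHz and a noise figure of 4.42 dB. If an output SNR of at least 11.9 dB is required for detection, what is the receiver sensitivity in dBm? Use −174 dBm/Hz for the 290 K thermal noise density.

Sensitivity = −174 + 10 log₁₀(B) + NF + SNR_min
= −174 + 51.46 + 4.42 + 11.9
= −106.22 dBm → −106.2 dBm

−106.2 dBm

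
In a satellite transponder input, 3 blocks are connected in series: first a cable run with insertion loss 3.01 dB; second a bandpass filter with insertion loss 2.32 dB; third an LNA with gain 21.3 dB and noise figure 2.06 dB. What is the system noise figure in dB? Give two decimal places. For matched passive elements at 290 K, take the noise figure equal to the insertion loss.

Convert to linear (a loss of L dB is a gain of −L dB): F_i = 10^(NF_i/10), G_i = 10^(G_i,dB/10)
  Stage 1: F_1 = 10^(3.01/10) = 2.000, G_1 = 10^(−3.01/10) = 0.5000
  Stage 2: F_2 = 10^(2.32/10) = 1.706, G_2 = 10^(−2.32/10) = 0.5861
  Stage 3: F_3 = 10^(2.06/10) = 1.607, G_3 = 10^(21.3/10) = 134.9
Friis cascade:
  F = 2.000 + (1.706 − 1)/0.5000 + (1.607 − 1)/0.2931 = 5.483
NF = 10 log₁₀(5.483) = 7.39 dB

7.39 dB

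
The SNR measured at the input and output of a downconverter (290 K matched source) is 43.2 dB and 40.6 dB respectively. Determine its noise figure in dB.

NF (dB) = SNR_in(dB) − SNR_out(dB) when the source is at T₀
NF = 43.2 − 40.6 = 2.6 dB

2.6 dB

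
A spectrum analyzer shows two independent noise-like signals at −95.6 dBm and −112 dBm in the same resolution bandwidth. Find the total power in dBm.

Convert to linear, add, convert back:
P₁ = 2.75×10⁻¹³ W, P₂ = 6.31×10⁻¹⁵ W
P_tot = 2.82×10⁻¹³ W → 10 log₁₀(P_tot / 10⁻³) = −95.5 dBm

−95.5 dBm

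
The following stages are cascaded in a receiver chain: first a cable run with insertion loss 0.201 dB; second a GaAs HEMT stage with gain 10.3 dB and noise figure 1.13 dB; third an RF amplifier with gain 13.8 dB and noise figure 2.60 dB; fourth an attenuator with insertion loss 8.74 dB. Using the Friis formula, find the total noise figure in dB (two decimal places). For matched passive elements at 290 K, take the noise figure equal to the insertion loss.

1.66 dB

Convert to linear (a loss of L dB is a gain of −L dB): F_i = 10^(NF_i/10), G_i = 10^(G_i,dB/10)
  Stage 1: F_1 = 10^(0.201/10) = 1.047, G_1 = 10^(−0.201/10) = 0.9548
  Stage 2: F_2 = 10^(1.13/10) = 1.297, G_2 = 10^(10.3/10) = 10.72
  Stage 3: F_3 = 10^(2.60/10) = 1.820, G_3 = 10^(13.8/10) = 23.99
  Stage 4: F_4 = 10^(8.74/10) = 7.482, G_4 = 10^(−8.74/10) = 0.1337
Friis cascade:
  F = 1.047 + (1.297 − 1)/0.9548 + (1.820 − 1)/10.23 + (7.482 − 1)/245.4 = 1.465
NF = 10 log₁₀(1.465) = 1.66 dB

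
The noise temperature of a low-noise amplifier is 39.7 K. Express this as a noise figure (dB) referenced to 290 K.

F = 1 + T_e/T₀ = 1 + 39.7/290 = 1.1369
NF = 10 log₁₀(1.1369) = 0.557 dB

0.557 dB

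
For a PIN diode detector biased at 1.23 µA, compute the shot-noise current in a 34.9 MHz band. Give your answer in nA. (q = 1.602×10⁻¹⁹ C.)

I_n = √(2qI·B)
2qI·B = 2 × 1.602×10⁻¹⁹ × 1.23×10⁻⁶ × 3.49×10⁷ = 1.38×10⁻¹⁷ A²
I_n = √(1.38×10⁻¹⁷) = 3.71×10⁻⁹ A = 3.71 nA

3.71 nA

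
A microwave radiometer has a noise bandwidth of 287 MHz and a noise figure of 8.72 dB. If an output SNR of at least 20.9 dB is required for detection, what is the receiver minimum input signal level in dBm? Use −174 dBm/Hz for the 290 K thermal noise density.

Sensitivity = −174 + 10 log₁₀(B) + NF + SNR_min
= −174 + 84.58 + 8.72 + 20.9
= −59.80 dBm → −59.8 dBm

−59.8 dBm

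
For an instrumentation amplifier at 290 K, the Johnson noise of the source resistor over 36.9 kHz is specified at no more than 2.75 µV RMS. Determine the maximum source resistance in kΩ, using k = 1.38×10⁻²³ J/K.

Johnson–Nyquist: V_n = √(4kTRB) ⇒ R = V_n² / (4kTB)
4kTB = 4 × 1.38×10⁻²³ × 290 × 3.69×10⁴ = 5.91×10⁻¹⁶
R = (2.75×10⁻⁶)² / 5.91×10⁻¹⁶ = 1.28×10⁴ Ω = 12.8 kΩ

12.8 kΩ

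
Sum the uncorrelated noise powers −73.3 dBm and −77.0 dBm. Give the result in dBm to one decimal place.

−71.8 dBm

Convert to linear, add, convert back:
P₁ = 4.68×10⁻¹¹ W, P₂ = 2.00×10⁻¹¹ W
P_tot = 6.67×10⁻¹¹ W → 10 log₁₀(P_tot / 10⁻³) = −71.8 dBm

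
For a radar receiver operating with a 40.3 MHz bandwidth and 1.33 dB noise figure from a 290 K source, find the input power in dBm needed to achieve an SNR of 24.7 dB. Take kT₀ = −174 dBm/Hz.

Sensitivity = −174 + 10 log₁₀(B) + NF + SNR_min
= −174 + 76.05 + 1.33 + 24.7
= −71.92 dBm → −71.9 dBm

−71.9 dBm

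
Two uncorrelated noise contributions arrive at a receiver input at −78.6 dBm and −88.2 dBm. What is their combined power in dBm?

Convert to linear, add, convert back:
P₁ = 1.38×10⁻¹¹ W, P₂ = 1.51×10⁻¹² W
P_tot = 1.53×10⁻¹¹ W → 10 log₁₀(P_tot / 10⁻³) = −78.1 dBm

−78.1 dBm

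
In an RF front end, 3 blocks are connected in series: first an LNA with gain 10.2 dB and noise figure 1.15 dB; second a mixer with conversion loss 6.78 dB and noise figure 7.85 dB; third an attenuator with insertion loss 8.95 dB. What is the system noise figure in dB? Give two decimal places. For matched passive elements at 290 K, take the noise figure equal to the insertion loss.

Convert to linear (a loss of L dB is a gain of −L dB): F_i = 10^(NF_i/10), G_i = 10^(G_i,dB/10)
  Stage 1: F_1 = 10^(1.15/10) = 1.303, G_1 = 10^(10.2/10) = 10.47
  Stage 2: F_2 = 10^(7.85/10) = 6.095, G_2 = 10^(−6.78/10) = 0.2099
  Stage 3: F_3 = 10^(8.95/10) = 7.852, G_3 = 10^(−8.95/10) = 0.1274
Friis cascade:
  F = 1.303 + (6.095 − 1)/10.47 + (7.852 − 1)/2.198 = 4.908
NF = 10 log₁₀(4.908) = 6.91 dB

6.91 dB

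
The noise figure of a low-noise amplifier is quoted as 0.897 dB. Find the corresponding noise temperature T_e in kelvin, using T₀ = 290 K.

F = 10^(0.897/10) = 1.22942
T_e = (F − 1)·T₀ = (1.22942 − 1) × 290 = 66.5 K

66.5 K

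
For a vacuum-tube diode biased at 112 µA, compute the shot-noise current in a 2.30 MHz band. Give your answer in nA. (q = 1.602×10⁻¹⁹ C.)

I_n = √(2qI·B)
2qI·B = 2 × 1.602×10⁻¹⁹ × 1.12×10⁻⁴ × 2.30×10⁶ = 8.25×10⁻¹⁷ A²
I_n = √(8.25×10⁻¹⁷) = 9.08×10⁻⁹ A = 9.08 nA

9.08 nA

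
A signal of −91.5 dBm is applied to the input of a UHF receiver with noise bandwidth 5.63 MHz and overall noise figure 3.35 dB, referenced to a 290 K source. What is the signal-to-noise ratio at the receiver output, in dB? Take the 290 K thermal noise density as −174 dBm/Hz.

11.6 dB

Noise floor: N = −174 + 10 log₁₀(B) + NF
10 log₁₀(5.63×10⁶) = 67.51 dB
N = −174 + 67.51 + 3.35 = −103.14 dBm
SNR = P_sig − N = −91.5 − (−103.14) = 11.64 dB → 11.6 dB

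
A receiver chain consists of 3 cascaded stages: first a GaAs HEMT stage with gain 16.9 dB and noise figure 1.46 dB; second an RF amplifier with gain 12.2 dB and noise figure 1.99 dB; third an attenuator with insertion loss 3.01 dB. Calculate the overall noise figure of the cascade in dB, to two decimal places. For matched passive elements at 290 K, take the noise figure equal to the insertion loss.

Convert to linear (a loss of L dB is a gain of −L dB): F_i = 10^(NF_i/10), G_i = 10^(G_i,dB/10)
  Stage 1: F_1 = 10^(1.46/10) = 1.400, G_1 = 10^(16.9/10) = 48.98
  Stage 2: F_2 = 10^(1.99/10) = 1.581, G_2 = 10^(12.2/10) = 16.60
  Stage 3: F_3 = 10^(3.01/10) = 2.000, G_3 = 10^(−3.01/10) = 0.5000
Friis cascade:
  F = 1.400 + (1.581 − 1)/48.98 + (2.000 − 1)/812.8 = 1.413
NF = 10 log₁₀(1.413) = 1.50 dB

1.50 dB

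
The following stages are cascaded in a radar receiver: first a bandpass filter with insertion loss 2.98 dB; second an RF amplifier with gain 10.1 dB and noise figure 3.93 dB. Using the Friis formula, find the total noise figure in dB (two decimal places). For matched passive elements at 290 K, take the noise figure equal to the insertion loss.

Convert to linear (a loss of L dB is a gain of −L dB): F_i = 10^(NF_i/10), G_i = 10^(G_i,dB/10)
  Stage 1: F_1 = 10^(2.98/10) = 1.986, G_1 = 10^(−2.98/10) = 0.5035
  Stage 2: F_2 = 10^(3.93/10) = 2.472, G_2 = 10^(10.1/10) = 10.23
Friis cascade:
  F = 1.986 + (2.472 − 1)/0.5035 = 4.909
NF = 10 log₁₀(4.909) = 6.91 dB

6.91 dB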